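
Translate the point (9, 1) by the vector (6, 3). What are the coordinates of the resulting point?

Translation by (6, 3) (homogeneous matrix [[1, 0, 6], [0, 1, 3], [0, 0, 1]]):
x' = 9 + 6 = 15
y' = 1 + 3 = 4
Result: (15, 4)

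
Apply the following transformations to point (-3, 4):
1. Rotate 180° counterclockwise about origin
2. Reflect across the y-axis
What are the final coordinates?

Step 1: Rotate 180° → (3, -4)
Step 2: Reflect across y-axis → (-3, -4)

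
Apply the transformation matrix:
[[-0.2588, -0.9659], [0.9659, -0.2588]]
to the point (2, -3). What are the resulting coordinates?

Matrix multiplication:
[[-0.2588, -0.9659], [0.9659, -0.2588]] × [2, -3]ᵀ
= [(-0.2588)(2) + (-0.9659)(-3), (0.9659)(2) + (-0.2588)(-3)]ᵀ
= [2.3801, 2.7082]ᵀ
Result: (2.3801, 2.7082)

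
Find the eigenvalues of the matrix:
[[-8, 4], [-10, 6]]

Characteristic equation: det(A - λI) = 0
λ² - (trace)λ + (det) = 0
trace = -8 + 6 = -2, det = (-8)(6) - (4)(-10) = -8
λ² - (-2)λ + (-8) = 0
λ = (-2 ± √((-2)² - 4·(-8))) / 2 = (-2 ± √36) / 2
Solving: λ = -4, 2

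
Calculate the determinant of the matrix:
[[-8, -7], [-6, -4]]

For a 2×2 matrix [[a, b], [c, d]], det = ad - bc
det = (-8)(-4) - (-7)(-6) = 32 - 42 = -10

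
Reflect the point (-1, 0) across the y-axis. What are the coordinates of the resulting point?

Reflection across y-axis: (-1, 0) → (1, 0)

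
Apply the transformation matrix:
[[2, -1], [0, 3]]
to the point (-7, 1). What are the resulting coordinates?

Matrix multiplication:
[[2, -1], [0, 3]] × [-7, 1]ᵀ
= [(2)(-7) + (-1)(1), (0)(-7) + (3)(1)]ᵀ
= [-15, 3]ᵀ
Result: (-15, 3)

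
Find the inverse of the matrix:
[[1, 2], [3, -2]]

For [[a,b],[c,d]], inverse = (1/det)·[[d,-b],[-c,a]]
det = (1)(-2) - (2)(3) = -2 - 6 = -8
Inverse = (1/-8)·[[-2, -2], [-3, 1]]
= [[1/4, 1/4], [3/8, -1/8]]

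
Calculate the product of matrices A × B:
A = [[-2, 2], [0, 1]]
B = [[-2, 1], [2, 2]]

Matrix multiplication:
C[0][0] = -2×-2 + 2×2 = 8
C[0][1] = -2×1 + 2×2 = 2
C[1][0] = 0×-2 + 1×2 = 2
C[1][1] = 0×1 + 1×2 = 2
Result: [[8, 2], [2, 2]]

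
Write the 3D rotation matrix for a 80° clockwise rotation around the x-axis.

Rotation matrix for clockwise 80° around x-axis:
A clockwise rotation by 80° is a counterclockwise rotation by -80°.
cos(-80°) = 0.1736, sin(-80°) = -0.9848
Result: [[1, 0, 0], [0, 0.1736, 0.9848], [0, -0.9848, 0.1736]]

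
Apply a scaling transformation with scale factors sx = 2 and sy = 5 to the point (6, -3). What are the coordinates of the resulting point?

Scaling matrix:
[[2, 0], [0, 5]]
Result: (6 × 2, -3 × 5) = (12, -15)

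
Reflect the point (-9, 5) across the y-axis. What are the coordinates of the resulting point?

Reflection across y-axis: (-9, 5) → (9, 5)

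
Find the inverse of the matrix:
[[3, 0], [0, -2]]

For [[a,b],[c,d]], inverse = (1/det)·[[d,-b],[-c,a]]
det = (3)(-2) - (0)(0) = -6 - 0 = -6
Inverse = (1/-6)·[[-2, 0], [0, 3]]
= [[1/3, 0], [0, -1/2]]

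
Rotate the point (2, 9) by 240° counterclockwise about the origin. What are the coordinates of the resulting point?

Rotation matrix for 240°: [[cos 240°, -sin 240°], [sin 240°, cos 240°]] ≈ [[-0.500000, 0.866025], [-0.866025, -0.500000]]
[[-0.500000, 0.866025], [-0.866025, -0.500000]] × [2, 9]ᵀ ≈ [6.7942, -6.2321]ᵀ
Result: (6.7942, -6.2321)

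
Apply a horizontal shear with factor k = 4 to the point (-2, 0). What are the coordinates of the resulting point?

Shear matrix for horizontal shear with factor k = 4:
[[1, 4], [0, 1]]
Result: (-2, 0) → (-2, 0)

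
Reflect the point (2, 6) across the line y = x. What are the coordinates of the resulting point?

Reflection across line y = x: (2, 6) → (6, 2)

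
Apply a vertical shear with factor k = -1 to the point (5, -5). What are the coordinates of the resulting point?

Shear matrix for vertical shear with factor k = -1:
[[1, 0], [-1, 1]]
Result: (5, -5) → (5, -10)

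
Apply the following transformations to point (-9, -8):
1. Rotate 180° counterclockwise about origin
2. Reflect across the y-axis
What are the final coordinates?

Step 1: Rotate 180° → (9, 8)
Step 2: Reflect across y-axis → (-9, 8)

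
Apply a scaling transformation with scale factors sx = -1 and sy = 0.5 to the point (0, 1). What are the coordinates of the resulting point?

Scaling matrix:
[[-1, 0], [0, 0.50]]
Result: (0 × -1, 1 × 0.5) = (0, 0.5)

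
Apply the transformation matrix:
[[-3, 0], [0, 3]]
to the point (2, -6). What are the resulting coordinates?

Matrix multiplication:
[[-3, 0], [0, 3]] × [2, -6]ᵀ
= [(-3)(2) + (0)(-6), (0)(2) + (3)(-6)]ᵀ
= [-6, -18]ᵀ
Result: (-6, -18)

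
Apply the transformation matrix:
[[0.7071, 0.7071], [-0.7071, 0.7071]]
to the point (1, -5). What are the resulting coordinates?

Matrix multiplication:
[[0.7071, 0.7071], [-0.7071, 0.7071]] × [1, -5]ᵀ
= [(0.7071)(1) + (0.7071)(-5), (-0.7071)(1) + (0.7071)(-5)]ᵀ
= [-2.8284, -4.2426]ᵀ
Result: (-2.8284, -4.2426)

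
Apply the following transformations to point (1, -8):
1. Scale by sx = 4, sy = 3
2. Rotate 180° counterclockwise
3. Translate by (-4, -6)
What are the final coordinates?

Step 1: Scale → (4, -24)
Step 2: Rotate 180° → (-4, 24)
Step 3: Translate → (-8, 18)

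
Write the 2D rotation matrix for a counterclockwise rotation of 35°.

Rotation matrix formula: [[cos θ, -sin θ], [sin θ, cos θ]]
For θ = 35°:
cos(35°) = 0.8192
sin(35°) = 0.5736
Result: [[0.8192, -0.5736], [0.5736, 0.8192]]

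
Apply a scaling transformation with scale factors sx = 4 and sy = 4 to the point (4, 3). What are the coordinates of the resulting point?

Scaling matrix:
[[4, 0], [0, 4]]
Result: (4 × 4, 3 × 4) = (16, 12)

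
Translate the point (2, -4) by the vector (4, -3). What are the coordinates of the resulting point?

Translation by (4, -3) (homogeneous matrix [[1, 0, 4], [0, 1, -3], [0, 0, 1]]):
x' = 2 + 4 = 6
y' = -4 + -3 = -7
Result: (6, -7)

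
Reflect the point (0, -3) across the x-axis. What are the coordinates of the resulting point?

Reflection across x-axis: (0, -3) → (0, 3)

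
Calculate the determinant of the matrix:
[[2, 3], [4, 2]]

For a 2×2 matrix [[a, b], [c, d]], det = ad - bc
det = (2)(2) - (3)(4) = 4 - 12 = -8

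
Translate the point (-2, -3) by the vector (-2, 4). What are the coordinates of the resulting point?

Translation by (-2, 4) (homogeneous matrix [[1, 0, -2], [0, 1, 4], [0, 0, 1]]):
x' = -2 + -2 = -4
y' = -3 + 4 = 1
Result: (-4, 1)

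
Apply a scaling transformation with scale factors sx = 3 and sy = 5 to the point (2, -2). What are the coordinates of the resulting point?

Scaling matrix:
[[3, 0], [0, 5]]
Result: (2 × 3, -2 × 5) = (6, -10)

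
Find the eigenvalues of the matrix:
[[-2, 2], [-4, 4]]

Characteristic equation: det(A - λI) = 0
λ² - (trace)λ + (det) = 0
trace = -2 + 4 = 2, det = (-2)(4) - (2)(-4) = 0
λ² - (2)λ + (0) = 0
λ = (2 ± √((2)² - 4·(0))) / 2 = (2 ± √4) / 2
Solving: λ = 0, 2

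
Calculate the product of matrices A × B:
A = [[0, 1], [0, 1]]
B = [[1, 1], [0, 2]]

Matrix multiplication:
C[0][0] = 0×1 + 1×0 = 0
C[0][1] = 0×1 + 1×2 = 2
C[1][0] = 0×1 + 1×0 = 0
C[1][1] = 0×1 + 1×2 = 2
Result: [[0, 2], [0, 2]]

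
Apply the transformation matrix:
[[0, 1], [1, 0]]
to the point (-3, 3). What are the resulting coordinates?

Matrix multiplication:
[[0, 1], [1, 0]] × [-3, 3]ᵀ
= [(0)(-3) + (1)(3), (1)(-3) + (0)(3)]ᵀ
= [3, -3]ᵀ
Result: (3, -3)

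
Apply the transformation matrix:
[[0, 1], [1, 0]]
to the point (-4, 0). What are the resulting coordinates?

Matrix multiplication:
[[0, 1], [1, 0]] × [-4, 0]ᵀ
= [(0)(-4) + (1)(0), (1)(-4) + (0)(0)]ᵀ
= [0, -4]ᵀ
Result: (0, -4)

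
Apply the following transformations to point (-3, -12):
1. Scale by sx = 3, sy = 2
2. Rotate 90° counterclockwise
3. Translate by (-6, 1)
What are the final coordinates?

Step 1: Scale → (-9, -24)
Step 2: Rotate 90° → (24, -9)
Step 3: Translate → (18, -8)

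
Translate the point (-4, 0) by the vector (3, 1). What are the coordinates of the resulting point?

Translation by (3, 1) (homogeneous matrix [[1, 0, 3], [0, 1, 1], [0, 0, 1]]):
x' = -4 + 3 = -1
y' = 0 + 1 = 1
Result: (-1, 1)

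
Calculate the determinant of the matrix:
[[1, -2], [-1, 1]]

For a 2×2 matrix [[a, b], [c, d]], det = ad - bc
det = (1)(1) - (-2)(-1) = 1 - 2 = -1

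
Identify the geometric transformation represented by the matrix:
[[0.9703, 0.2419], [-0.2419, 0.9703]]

This matrix represents: rotation by 346° counterclockwise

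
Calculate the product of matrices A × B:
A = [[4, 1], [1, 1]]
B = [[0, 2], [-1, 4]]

Matrix multiplication:
C[0][0] = 4×0 + 1×-1 = -1
C[0][1] = 4×2 + 1×4 = 12
C[1][0] = 1×0 + 1×-1 = -1
C[1][1] = 1×2 + 1×4 = 6
Result: [[-1, 12], [-1, 6]]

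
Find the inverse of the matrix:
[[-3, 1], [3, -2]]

For [[a,b],[c,d]], inverse = (1/det)·[[d,-b],[-c,a]]
det = (-3)(-2) - (1)(3) = 6 - 3 = 3
Inverse = (1/3)·[[-2, -1], [-3, -3]]
= [[-2/3, -1/3], [-1, -1]]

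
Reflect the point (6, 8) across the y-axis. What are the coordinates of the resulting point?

Reflection across y-axis: (6, 8) → (-6, 8)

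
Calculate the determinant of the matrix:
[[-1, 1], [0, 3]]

For a 2×2 matrix [[a, b], [c, d]], det = ad - bc
det = (-1)(3) - (1)(0) = -3 - 0 = -3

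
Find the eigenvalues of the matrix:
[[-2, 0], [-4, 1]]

Characteristic equation: det(A - λI) = 0
λ² - (trace)λ + (det) = 0
trace = -2 + 1 = -1, det = (-2)(1) - (0)(-4) = -2
λ² - (-1)λ + (-2) = 0
λ = (-1 ± √((-1)² - 4·(-2))) / 2 = (-1 ± √9) / 2
Solving: λ = -2, 1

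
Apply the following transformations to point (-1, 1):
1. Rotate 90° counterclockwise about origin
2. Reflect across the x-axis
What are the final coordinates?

Step 1: Rotate 90° → (-1, -1)
Step 2: Reflect across x-axis → (-1, 1)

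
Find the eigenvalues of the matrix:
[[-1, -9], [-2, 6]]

Characteristic equation: det(A - λI) = 0
λ² - (trace)λ + (det) = 0
trace = -1 + 6 = 5, det = (-1)(6) - (-9)(-2) = -24
λ² - (5)λ + (-24) = 0
λ = (5 ± √((5)² - 4·(-24))) / 2 = (5 ± √121) / 2
Solving: λ = -3, 8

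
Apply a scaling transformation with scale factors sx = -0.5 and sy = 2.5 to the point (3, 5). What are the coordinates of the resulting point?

Scaling matrix:
[[-0.50, 0], [0, 2.50]]
Result: (3 × -0.5, 5 × 2.5) = (-1.5, 12.5)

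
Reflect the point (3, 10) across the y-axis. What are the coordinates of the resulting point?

Reflection across y-axis: (3, 10) → (-3, 10)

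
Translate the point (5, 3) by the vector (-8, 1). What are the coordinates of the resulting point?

Translation by (-8, 1) (homogeneous matrix [[1, 0, -8], [0, 1, 1], [0, 0, 1]]):
x' = 5 + -8 = -3
y' = 3 + 1 = 4
Result: (-3, 4)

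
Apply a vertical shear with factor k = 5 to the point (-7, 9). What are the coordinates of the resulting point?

Shear matrix for vertical shear with factor k = 5:
[[1, 0], [5, 1]]
Result: (-7, 9) → (-7, -26)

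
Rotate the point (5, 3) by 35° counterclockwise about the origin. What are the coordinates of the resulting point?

Rotation matrix for 35°: [[cos 35°, -sin 35°], [sin 35°, cos 35°]] ≈ [[0.819152, -0.573576], [0.573576, 0.819152]]
[[0.819152, -0.573576], [0.573576, 0.819152]] × [5, 3]ᵀ ≈ [2.3750, 5.3253]ᵀ
Result: (2.3750, 5.3253)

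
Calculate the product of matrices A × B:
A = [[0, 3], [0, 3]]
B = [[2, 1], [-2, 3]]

Matrix multiplication:
C[0][0] = 0×2 + 3×-2 = -6
C[0][1] = 0×1 + 3×3 = 9
C[1][0] = 0×2 + 3×-2 = -6
C[1][1] = 0×1 + 3×3 = 9
Result: [[-6, 9], [-6, 9]]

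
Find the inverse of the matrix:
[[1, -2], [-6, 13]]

For [[a,b],[c,d]], inverse = (1/det)·[[d,-b],[-c,a]]
det = (1)(13) - (-2)(-6) = 13 - 12 = 1
Inverse = [[13, 2], [6, 1]]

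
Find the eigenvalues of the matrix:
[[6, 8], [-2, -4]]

Characteristic equation: det(A - λI) = 0
λ² - (trace)λ + (det) = 0
trace = 6 + -4 = 2, det = (6)(-4) - (8)(-2) = -8
λ² - (2)λ + (-8) = 0
λ = (2 ± √((2)² - 4·(-8))) / 2 = (2 ± √36) / 2
Solving: λ = -2, 4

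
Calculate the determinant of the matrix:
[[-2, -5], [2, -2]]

For a 2×2 matrix [[a, b], [c, d]], det = ad - bc
det = (-2)(-2) - (-5)(2) = 4 - -10 = 14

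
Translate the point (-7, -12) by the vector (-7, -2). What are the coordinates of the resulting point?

Translation by (-7, -2) (homogeneous matrix [[1, 0, -7], [0, 1, -2], [0, 0, 1]]):
x' = -7 + -7 = -14
y' = -12 + -2 = -14
Result: (-14, -14)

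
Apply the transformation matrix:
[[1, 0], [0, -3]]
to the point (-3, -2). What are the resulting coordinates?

Matrix multiplication:
[[1, 0], [0, -3]] × [-3, -2]ᵀ
= [(1)(-3) + (0)(-2), (0)(-3) + (-3)(-2)]ᵀ
= [-3, 6]ᵀ
Result: (-3, 6)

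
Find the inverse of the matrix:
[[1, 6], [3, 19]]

For [[a,b],[c,d]], inverse = (1/det)·[[d,-b],[-c,a]]
det = (1)(19) - (6)(3) = 19 - 18 = 1
Inverse = [[19, -6], [-3, 1]]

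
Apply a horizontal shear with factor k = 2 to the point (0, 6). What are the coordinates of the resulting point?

Shear matrix for horizontal shear with factor k = 2:
[[1, 2], [0, 1]]
Result: (0, 6) → (12, 6)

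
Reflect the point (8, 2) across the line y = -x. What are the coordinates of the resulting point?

Reflection across line y = -x: (8, 2) → (-2, -8)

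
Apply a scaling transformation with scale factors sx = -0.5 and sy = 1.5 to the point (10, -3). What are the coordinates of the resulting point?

Scaling matrix:
[[-0.50, 0], [0, 1.50]]
Result: (10 × -0.5, -3 × 1.5) = (-5, -4.5)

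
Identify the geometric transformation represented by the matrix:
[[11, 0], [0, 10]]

This matrix represents: non-uniform scaling by sx = 11, sy = 10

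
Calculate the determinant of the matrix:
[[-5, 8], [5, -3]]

For a 2×2 matrix [[a, b], [c, d]], det = ad - bc
det = (-5)(-3) - (8)(5) = 15 - 40 = -25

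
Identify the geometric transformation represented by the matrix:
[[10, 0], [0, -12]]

This matrix represents: non-uniform scaling by sx = 10, sy = -12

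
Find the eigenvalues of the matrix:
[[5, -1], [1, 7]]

Characteristic equation: det(A - λI) = 0
λ² - (trace)λ + (det) = 0
trace = 5 + 7 = 12, det = (5)(7) - (-1)(1) = 36
λ² - (12)λ + (36) = 0
λ = (12 ± √((12)² - 4·(36))) / 2 = (12 ± √0) / 2
Solving: λ = 6, 6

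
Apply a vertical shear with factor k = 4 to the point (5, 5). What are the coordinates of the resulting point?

Shear matrix for vertical shear with factor k = 4:
[[1, 0], [4, 1]]
Result: (5, 5) → (5, 25)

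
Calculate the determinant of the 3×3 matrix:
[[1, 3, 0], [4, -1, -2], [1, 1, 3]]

Expansion along first row:
det = 1·det([[-1,-2],[1,3]]) - 3·det([[4,-2],[1,3]]) + 0·det([[4,-1],[1,1]])
    = 1·(-1·3 - -2·1) - 3·(4·3 - -2·1) + 0·(4·1 - -1·1)
    = 1·-1 - 3·14 + 0·5
    = -1 + -42 + 0 = -43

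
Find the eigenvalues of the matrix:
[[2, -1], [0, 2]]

Characteristic equation: det(A - λI) = 0
λ² - (trace)λ + (det) = 0
trace = 2 + 2 = 4, det = (2)(2) - (-1)(0) = 4
λ² - (4)λ + (4) = 0
λ = (4 ± √((4)² - 4·(4))) / 2 = (4 ± √0) / 2
Solving: λ = 2, 2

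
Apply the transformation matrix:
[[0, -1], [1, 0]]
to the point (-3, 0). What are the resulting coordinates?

Matrix multiplication:
[[0, -1], [1, 0]] × [-3, 0]ᵀ
= [(0)(-3) + (-1)(0), (1)(-3) + (0)(0)]ᵀ
= [0, -3]ᵀ
Result: (0, -3)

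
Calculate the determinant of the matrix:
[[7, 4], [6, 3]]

For a 2×2 matrix [[a, b], [c, d]], det = ad - bc
det = (7)(3) - (4)(6) = 21 - 24 = -3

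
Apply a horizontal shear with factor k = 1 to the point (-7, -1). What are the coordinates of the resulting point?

Shear matrix for horizontal shear with factor k = 1:
[[1, 1], [0, 1]]
Result: (-7, -1) → (-8, -1)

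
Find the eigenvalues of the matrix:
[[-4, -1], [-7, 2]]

Characteristic equation: det(A - λI) = 0
λ² - (trace)λ + (det) = 0
trace = -4 + 2 = -2, det = (-4)(2) - (-1)(-7) = -15
λ² - (-2)λ + (-15) = 0
λ = (-2 ± √((-2)² - 4·(-15))) / 2 = (-2 ± √64) / 2
Solving: λ = -5, 3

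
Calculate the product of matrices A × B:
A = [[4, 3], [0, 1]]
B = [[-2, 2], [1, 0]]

Matrix multiplication:
C[0][0] = 4×-2 + 3×1 = -5
C[0][1] = 4×2 + 3×0 = 8
C[1][0] = 0×-2 + 1×1 = 1
C[1][1] = 0×2 + 1×0 = 0
Result: [[-5, 8], [1, 0]]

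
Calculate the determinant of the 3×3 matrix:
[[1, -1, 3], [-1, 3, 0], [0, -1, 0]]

Expansion along first row:
det = 1·det([[3,0],[-1,0]]) - -1·det([[-1,0],[0,0]]) + 3·det([[-1,3],[0,-1]])
    = 1·(3·0 - 0·-1) - -1·(-1·0 - 0·0) + 3·(-1·-1 - 3·0)
    = 1·0 - -1·0 + 3·1
    = 0 + 0 + 3 = 3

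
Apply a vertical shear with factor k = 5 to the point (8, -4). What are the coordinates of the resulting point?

Shear matrix for vertical shear with factor k = 5:
[[1, 0], [5, 1]]
Result: (8, -4) → (8, 36)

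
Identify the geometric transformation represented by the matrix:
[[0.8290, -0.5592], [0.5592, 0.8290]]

This matrix represents: rotation by 34° counterclockwise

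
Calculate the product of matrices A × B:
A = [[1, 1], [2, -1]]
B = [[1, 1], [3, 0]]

Matrix multiplication:
C[0][0] = 1×1 + 1×3 = 4
C[0][1] = 1×1 + 1×0 = 1
C[1][0] = 2×1 + -1×3 = -1
C[1][1] = 2×1 + -1×0 = 2
Result: [[4, 1], [-1, 2]]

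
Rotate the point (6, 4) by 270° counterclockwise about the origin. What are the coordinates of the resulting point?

Rotation matrix for 270°: [[cos 270°, -sin 270°], [sin 270°, cos 270°]] = [[0, 1], [-1, 0]]
[[0, 1], [-1, 0]] × [6, 4]ᵀ = [4, -6]ᵀ
Result: (4, -6)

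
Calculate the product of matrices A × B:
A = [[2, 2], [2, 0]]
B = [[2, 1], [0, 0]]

Matrix multiplication:
C[0][0] = 2×2 + 2×0 = 4
C[0][1] = 2×1 + 2×0 = 2
C[1][0] = 2×2 + 0×0 = 4
C[1][1] = 2×1 + 0×0 = 2
Result: [[4, 2], [4, 2]]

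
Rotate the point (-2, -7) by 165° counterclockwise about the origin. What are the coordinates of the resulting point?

Rotation matrix for 165°: [[cos 165°, -sin 165°], [sin 165°, cos 165°]] ≈ [[-0.965926, -0.258819], [0.258819, -0.965926]]
[[-0.965926, -0.258819], [0.258819, -0.965926]] × [-2, -7]ᵀ ≈ [3.7436, 6.2438]ᵀ
Result: (3.7436, 6.2438)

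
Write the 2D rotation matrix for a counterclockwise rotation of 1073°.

Rotation matrix formula: [[cos θ, -sin θ], [sin θ, cos θ]]
For θ = 1073°:
cos(1073°) = 0.9925
sin(1073°) = -0.1219
Result: [[0.9925, 0.1219], [-0.1219, 0.9925]]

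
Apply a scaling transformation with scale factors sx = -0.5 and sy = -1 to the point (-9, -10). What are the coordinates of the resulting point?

Scaling matrix:
[[-0.50, 0], [0, -1]]
Result: (-9 × -0.5, -10 × -1) = (4.5, 10)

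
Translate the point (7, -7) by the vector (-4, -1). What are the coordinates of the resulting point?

Translation by (-4, -1) (homogeneous matrix [[1, 0, -4], [0, 1, -1], [0, 0, 1]]):
x' = 7 + -4 = 3
y' = -7 + -1 = -8
Result: (3, -8)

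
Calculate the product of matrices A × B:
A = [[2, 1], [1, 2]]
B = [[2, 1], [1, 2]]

Matrix multiplication:
C[0][0] = 2×2 + 1×1 = 5
C[0][1] = 2×1 + 1×2 = 4
C[1][0] = 1×2 + 2×1 = 4
C[1][1] = 1×1 + 2×2 = 5
Result: [[5, 4], [4, 5]]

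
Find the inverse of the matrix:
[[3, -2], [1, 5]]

For [[a,b],[c,d]], inverse = (1/det)·[[d,-b],[-c,a]]
det = (3)(5) - (-2)(1) = 15 - -2 = 17
Inverse = (1/17)·[[5, 2], [-1, 3]]
= [[5/17, 2/17], [-1/17, 3/17]]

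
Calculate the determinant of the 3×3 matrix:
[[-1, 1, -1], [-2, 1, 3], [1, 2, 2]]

Expansion along first row:
det = -1·det([[1,3],[2,2]]) - 1·det([[-2,3],[1,2]]) + -1·det([[-2,1],[1,2]])
    = -1·(1·2 - 3·2) - 1·(-2·2 - 3·1) + -1·(-2·2 - 1·1)
    = -1·-4 - 1·-7 + -1·-5
    = 4 + 7 + 5 = 16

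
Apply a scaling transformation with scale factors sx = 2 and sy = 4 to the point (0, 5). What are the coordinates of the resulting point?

Scaling matrix:
[[2, 0], [0, 4]]
Result: (0 × 2, 5 × 4) = (0, 20)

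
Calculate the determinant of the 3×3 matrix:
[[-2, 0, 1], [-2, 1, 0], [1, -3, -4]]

Expansion along first row:
det = -2·det([[1,0],[-3,-4]]) - 0·det([[-2,0],[1,-4]]) + 1·det([[-2,1],[1,-3]])
    = -2·(1·-4 - 0·-3) - 0·(-2·-4 - 0·1) + 1·(-2·-3 - 1·1)
    = -2·-4 - 0·8 + 1·5
    = 8 + 0 + 5 = 13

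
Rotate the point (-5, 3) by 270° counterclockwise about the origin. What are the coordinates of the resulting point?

Rotation matrix for 270°: [[cos 270°, -sin 270°], [sin 270°, cos 270°]] = [[0, 1], [-1, 0]]
[[0, 1], [-1, 0]] × [-5, 3]ᵀ = [3, 5]ᵀ
Result: (3, 5)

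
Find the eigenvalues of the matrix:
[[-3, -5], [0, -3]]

Characteristic equation: det(A - λI) = 0
λ² - (trace)λ + (det) = 0
trace = -3 + -3 = -6, det = (-3)(-3) - (-5)(0) = 9
λ² - (-6)λ + (9) = 0
λ = (-6 ± √((-6)² - 4·(9))) / 2 = (-6 ± √0) / 2
Solving: λ = -3, -3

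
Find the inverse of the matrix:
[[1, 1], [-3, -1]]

For [[a,b],[c,d]], inverse = (1/det)·[[d,-b],[-c,a]]
det = (1)(-1) - (1)(-3) = -1 - -3 = 2
Inverse = (1/2)·[[-1, -1], [3, 1]]
= [[-1/2, -1/2], [3/2, 1/2]]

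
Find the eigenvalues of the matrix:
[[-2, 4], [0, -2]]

Characteristic equation: det(A - λI) = 0
λ² - (trace)λ + (det) = 0
trace = -2 + -2 = -4, det = (-2)(-2) - (4)(0) = 4
λ² - (-4)λ + (4) = 0
λ = (-4 ± √((-4)² - 4·(4))) / 2 = (-4 ± √0) / 2
Solving: λ = -2, -2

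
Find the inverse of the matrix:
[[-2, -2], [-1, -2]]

For [[a,b],[c,d]], inverse = (1/det)·[[d,-b],[-c,a]]
det = (-2)(-2) - (-2)(-1) = 4 - 2 = 2
Inverse = (1/2)·[[-2, 2], [1, -2]]
= [[-1, 1], [1/2, -1]]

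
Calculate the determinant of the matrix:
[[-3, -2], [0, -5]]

For a 2×2 matrix [[a, b], [c, d]], det = ad - bc
det = (-3)(-5) - (-2)(0) = 15 - 0 = 15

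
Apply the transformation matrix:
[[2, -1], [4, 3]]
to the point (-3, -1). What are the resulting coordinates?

Matrix multiplication:
[[2, -1], [4, 3]] × [-3, -1]ᵀ
= [(2)(-3) + (-1)(-1), (4)(-3) + (3)(-1)]ᵀ
= [-5, -15]ᵀ
Result: (-5, -15)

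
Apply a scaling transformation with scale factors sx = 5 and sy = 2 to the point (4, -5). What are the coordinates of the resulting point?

Scaling matrix:
[[5, 0], [0, 2]]
Result: (4 × 5, -5 × 2) = (20, -10)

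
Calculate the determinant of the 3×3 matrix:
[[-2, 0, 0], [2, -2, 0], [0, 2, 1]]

Expansion along first row:
det = -2·det([[-2,0],[2,1]]) - 0·det([[2,0],[0,1]]) + 0·det([[2,-2],[0,2]])
    = -2·(-2·1 - 0·2) - 0·(2·1 - 0·0) + 0·(2·2 - -2·0)
    = -2·-2 - 0·2 + 0·4
    = 4 + 0 + 0 = 4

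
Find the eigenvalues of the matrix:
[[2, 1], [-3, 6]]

Characteristic equation: det(A - λI) = 0
λ² - (trace)λ + (det) = 0
trace = 2 + 6 = 8, det = (2)(6) - (1)(-3) = 15
λ² - (8)λ + (15) = 0
λ = (8 ± √((8)² - 4·(15))) / 2 = (8 ± √4) / 2
Solving: λ = 3, 5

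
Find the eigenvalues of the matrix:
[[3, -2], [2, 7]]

Characteristic equation: det(A - λI) = 0
λ² - (trace)λ + (det) = 0
trace = 3 + 7 = 10, det = (3)(7) - (-2)(2) = 25
λ² - (10)λ + (25) = 0
λ = (10 ± √((10)² - 4·(25))) / 2 = (10 ± √0) / 2
Solving: λ = 5, 5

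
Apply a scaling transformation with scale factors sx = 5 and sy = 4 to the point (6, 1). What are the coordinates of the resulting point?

Scaling matrix:
[[5, 0], [0, 4]]
Result: (6 × 5, 1 × 4) = (30, 4)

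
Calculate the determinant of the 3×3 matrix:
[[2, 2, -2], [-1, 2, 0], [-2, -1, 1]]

Expansion along first row:
det = 2·det([[2,0],[-1,1]]) - 2·det([[-1,0],[-2,1]]) + -2·det([[-1,2],[-2,-1]])
    = 2·(2·1 - 0·-1) - 2·(-1·1 - 0·-2) + -2·(-1·-1 - 2·-2)
    = 2·2 - 2·-1 + -2·5
    = 4 + 2 + -10 = -4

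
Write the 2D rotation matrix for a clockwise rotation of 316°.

Rotation matrix formula: [[cos θ, -sin θ], [sin θ, cos θ]]
A clockwise rotation by 316° is equivalent to a counterclockwise rotation by -316°.
For θ = -316°:
cos(-316°) = 0.7193
sin(-316°) = 0.6947
Result: [[0.7193, -0.6947], [0.6947, 0.7193]]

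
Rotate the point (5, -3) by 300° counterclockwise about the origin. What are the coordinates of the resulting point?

Rotation matrix for 300°: [[cos 300°, -sin 300°], [sin 300°, cos 300°]] ≈ [[0.500000, 0.866025], [-0.866025, 0.500000]]
[[0.500000, 0.866025], [-0.866025, 0.500000]] × [5, -3]ᵀ ≈ [-0.0981, -5.8301]ᵀ
Result: (-0.0981, -5.8301)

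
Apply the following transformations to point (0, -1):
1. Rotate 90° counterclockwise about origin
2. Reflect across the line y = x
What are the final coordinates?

Step 1: Rotate 90° → (1, 0)
Step 2: Reflect across line y = x → (0, 1)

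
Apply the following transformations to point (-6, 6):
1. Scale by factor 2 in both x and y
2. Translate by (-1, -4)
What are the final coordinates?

Step 1: Scale (-6, 6) by 2 → (-12, 12)
Step 2: Translate by (-1, -4) → (-13, 8)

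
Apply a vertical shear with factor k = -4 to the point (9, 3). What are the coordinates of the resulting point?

Shear matrix for vertical shear with factor k = -4:
[[1, 0], [-4, 1]]
Result: (9, 3) → (9, -33)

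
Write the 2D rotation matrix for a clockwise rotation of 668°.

Rotation matrix formula: [[cos θ, -sin θ], [sin θ, cos θ]]
A clockwise rotation by 668° is equivalent to a counterclockwise rotation by -668°.
For θ = -668°:
cos(-668°) = 0.6157
sin(-668°) = 0.7880
Result: [[0.6157, -0.7880], [0.7880, 0.6157]]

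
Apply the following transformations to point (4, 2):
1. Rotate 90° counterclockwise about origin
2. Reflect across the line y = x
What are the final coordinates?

Step 1: Rotate 90° → (-2, 4)
Step 2: Reflect across line y = x → (4, -2)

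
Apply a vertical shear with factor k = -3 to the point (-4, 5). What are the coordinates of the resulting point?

Shear matrix for vertical shear with factor k = -3:
[[1, 0], [-3, 1]]
Result: (-4, 5) → (-4, 17)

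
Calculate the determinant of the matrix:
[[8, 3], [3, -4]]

For a 2×2 matrix [[a, b], [c, d]], det = ad - bc
det = (8)(-4) - (3)(3) = -32 - 9 = -41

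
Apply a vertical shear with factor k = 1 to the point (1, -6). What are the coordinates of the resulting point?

Shear matrix for vertical shear with factor k = 1:
[[1, 0], [1, 1]]
Result: (1, -6) → (1, -5)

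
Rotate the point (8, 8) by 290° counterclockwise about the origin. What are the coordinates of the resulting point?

Rotation matrix for 290°: [[cos 290°, -sin 290°], [sin 290°, cos 290°]] ≈ [[0.342020, 0.939693], [-0.939693, 0.342020]]
[[0.342020, 0.939693], [-0.939693, 0.342020]] × [8, 8]ᵀ ≈ [10.2537, -4.7814]ᵀ
Result: (10.2537, -4.7814)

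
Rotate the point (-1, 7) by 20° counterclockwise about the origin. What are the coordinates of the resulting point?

Rotation matrix for 20°: [[cos 20°, -sin 20°], [sin 20°, cos 20°]] ≈ [[0.939693, -0.342020], [0.342020, 0.939693]]
[[0.939693, -0.342020], [0.342020, 0.939693]] × [-1, 7]ᵀ ≈ [-3.3338, 6.2358]ᵀ
Result: (-3.3338, 6.2358)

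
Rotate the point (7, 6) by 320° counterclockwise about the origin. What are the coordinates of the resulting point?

Rotation matrix for 320°: [[cos 320°, -sin 320°], [sin 320°, cos 320°]] ≈ [[0.766044, 0.642788], [-0.642788, 0.766044]]
[[0.766044, 0.642788], [-0.642788, 0.766044]] × [7, 6]ᵀ ≈ [9.2190, 0.0968]ᵀ
Result: (9.2190, 0.0968)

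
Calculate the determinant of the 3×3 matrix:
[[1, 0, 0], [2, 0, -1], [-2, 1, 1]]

Expansion along first row:
det = 1·det([[0,-1],[1,1]]) - 0·det([[2,-1],[-2,1]]) + 0·det([[2,0],[-2,1]])
    = 1·(0·1 - -1·1) - 0·(2·1 - -1·-2) + 0·(2·1 - 0·-2)
    = 1·1 - 0·0 + 0·2
    = 1 + 0 + 0 = 1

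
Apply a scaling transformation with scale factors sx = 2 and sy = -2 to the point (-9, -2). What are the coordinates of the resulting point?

Scaling matrix:
[[2, 0], [0, -2]]
Result: (-9 × 2, -2 × -2) = (-18, 4)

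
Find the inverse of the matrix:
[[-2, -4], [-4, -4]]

For [[a,b],[c,d]], inverse = (1/det)·[[d,-b],[-c,a]]
det = (-2)(-4) - (-4)(-4) = 8 - 16 = -8
Inverse = (1/-8)·[[-4, 4], [4, -2]]
= [[1/2, -1/2], [-1/2, 1/4]]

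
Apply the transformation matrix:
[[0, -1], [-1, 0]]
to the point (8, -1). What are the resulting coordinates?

Matrix multiplication:
[[0, -1], [-1, 0]] × [8, -1]ᵀ
= [(0)(8) + (-1)(-1), (-1)(8) + (0)(-1)]ᵀ
= [1, -8]ᵀ
Result: (1, -8)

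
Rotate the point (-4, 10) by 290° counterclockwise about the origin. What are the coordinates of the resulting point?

Rotation matrix for 290°: [[cos 290°, -sin 290°], [sin 290°, cos 290°]] ≈ [[0.342020, 0.939693], [-0.939693, 0.342020]]
[[0.342020, 0.939693], [-0.939693, 0.342020]] × [-4, 10]ᵀ ≈ [8.0288, 7.1790]ᵀ
Result: (8.0288, 7.1790)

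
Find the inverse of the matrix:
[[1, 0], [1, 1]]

For [[a,b],[c,d]], inverse = (1/det)·[[d,-b],[-c,a]]
det = (1)(1) - (0)(1) = 1 - 0 = 1
Inverse = [[1, 0], [-1, 1]]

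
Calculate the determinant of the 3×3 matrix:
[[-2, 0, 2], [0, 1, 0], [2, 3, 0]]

Expansion along first row:
det = -2·det([[1,0],[3,0]]) - 0·det([[0,0],[2,0]]) + 2·det([[0,1],[2,3]])
    = -2·(1·0 - 0·3) - 0·(0·0 - 0·2) + 2·(0·3 - 1·2)
    = -2·0 - 0·0 + 2·-2
    = 0 + 0 + -4 = -4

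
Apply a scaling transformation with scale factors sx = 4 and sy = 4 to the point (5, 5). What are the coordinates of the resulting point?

Scaling matrix:
[[4, 0], [0, 4]]
Result: (5 × 4, 5 × 4) = (20, 20)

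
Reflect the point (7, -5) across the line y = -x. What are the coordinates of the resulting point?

Reflection across line y = -x: (7, -5) → (5, -7)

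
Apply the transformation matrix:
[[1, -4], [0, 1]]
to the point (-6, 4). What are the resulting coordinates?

Matrix multiplication:
[[1, -4], [0, 1]] × [-6, 4]ᵀ
= [(1)(-6) + (-4)(4), (0)(-6) + (1)(4)]ᵀ
= [-22, 4]ᵀ
Result: (-22, 4)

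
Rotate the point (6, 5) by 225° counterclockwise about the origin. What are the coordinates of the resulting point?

Rotation matrix for 225°: [[cos 225°, -sin 225°], [sin 225°, cos 225°]] ≈ [[-0.707107, 0.707107], [-0.707107, -0.707107]]
[[-0.707107, 0.707107], [-0.707107, -0.707107]] × [6, 5]ᵀ ≈ [-0.7071, -7.7782]ᵀ
Result: (-0.7071, -7.7782)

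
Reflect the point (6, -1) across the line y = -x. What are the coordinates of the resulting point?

Reflection across line y = -x: (6, -1) → (1, -6)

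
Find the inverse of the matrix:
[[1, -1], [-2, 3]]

For [[a,b],[c,d]], inverse = (1/det)·[[d,-b],[-c,a]]
det = (1)(3) - (-1)(-2) = 3 - 2 = 1
Inverse = [[3, 1], [2, 1]]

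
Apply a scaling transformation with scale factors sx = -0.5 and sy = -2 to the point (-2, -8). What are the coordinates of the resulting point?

Scaling matrix:
[[-0.50, 0], [0, -2]]
Result: (-2 × -0.5, -8 × -2) = (1, 16)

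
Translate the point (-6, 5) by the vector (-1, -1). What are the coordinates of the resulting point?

Translation by (-1, -1) (homogeneous matrix [[1, 0, -1], [0, 1, -1], [0, 0, 1]]):
x' = -6 + -1 = -7
y' = 5 + -1 = 4
Result: (-7, 4)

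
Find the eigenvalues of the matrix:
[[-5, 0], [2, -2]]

Characteristic equation: det(A - λI) = 0
λ² - (trace)λ + (det) = 0
trace = -5 + -2 = -7, det = (-5)(-2) - (0)(2) = 10
λ² - (-7)λ + (10) = 0
λ = (-7 ± √((-7)² - 4·(10))) / 2 = (-7 ± √9) / 2
Solving: λ = -5, -2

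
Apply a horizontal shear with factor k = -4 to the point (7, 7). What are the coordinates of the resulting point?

Shear matrix for horizontal shear with factor k = -4:
[[1, -4], [0, 1]]
Result: (7, 7) → (-21, 7)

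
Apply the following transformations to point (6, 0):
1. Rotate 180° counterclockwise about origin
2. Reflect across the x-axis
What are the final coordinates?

Step 1: Rotate 180° → (-6, 0)
Step 2: Reflect across x-axis → (-6, 0)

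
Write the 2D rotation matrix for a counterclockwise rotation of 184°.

Rotation matrix formula: [[cos θ, -sin θ], [sin θ, cos θ]]
For θ = 184°:
cos(184°) = -0.9976
sin(184°) = -0.0698
Result: [[-0.9976, 0.0698], [-0.0698, -0.9976]]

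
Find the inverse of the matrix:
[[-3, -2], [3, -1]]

For [[a,b],[c,d]], inverse = (1/det)·[[d,-b],[-c,a]]
det = (-3)(-1) - (-2)(3) = 3 - -6 = 9
Inverse = (1/9)·[[-1, 2], [-3, -3]]
= [[-1/9, 2/9], [-1/3, -1/3]]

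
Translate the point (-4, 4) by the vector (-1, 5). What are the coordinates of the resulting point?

Translation by (-1, 5) (homogeneous matrix [[1, 0, -1], [0, 1, 5], [0, 0, 1]]):
x' = -4 + -1 = -5
y' = 4 + 5 = 9
Result: (-5, 9)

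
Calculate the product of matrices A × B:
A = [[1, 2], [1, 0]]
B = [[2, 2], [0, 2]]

Matrix multiplication:
C[0][0] = 1×2 + 2×0 = 2
C[0][1] = 1×2 + 2×2 = 6
C[1][0] = 1×2 + 0×0 = 2
C[1][1] = 1×2 + 0×2 = 2
Result: [[2, 6], [2, 2]]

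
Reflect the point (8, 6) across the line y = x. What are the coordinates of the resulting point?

Reflection across line y = x: (8, 6) → (6, 8)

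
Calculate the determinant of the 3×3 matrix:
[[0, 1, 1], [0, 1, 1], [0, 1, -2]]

Expansion along first row:
det = 0·det([[1,1],[1,-2]]) - 1·det([[0,1],[0,-2]]) + 1·det([[0,1],[0,1]])
    = 0·(1·-2 - 1·1) - 1·(0·-2 - 1·0) + 1·(0·1 - 1·0)
    = 0·-3 - 1·0 + 1·0
    = 0 + 0 + 0 = 0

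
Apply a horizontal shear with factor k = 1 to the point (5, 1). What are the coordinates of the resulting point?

Shear matrix for horizontal shear with factor k = 1:
[[1, 1], [0, 1]]
Result: (5, 1) → (6, 1)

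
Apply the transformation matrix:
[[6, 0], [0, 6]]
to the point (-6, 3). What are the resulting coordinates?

Matrix multiplication:
[[6, 0], [0, 6]] × [-6, 3]ᵀ
= [(6)(-6) + (0)(3), (0)(-6) + (6)(3)]ᵀ
= [-36, 18]ᵀ
Result: (-36, 18)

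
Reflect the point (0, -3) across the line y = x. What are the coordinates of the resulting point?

Reflection across line y = x: (0, -3) → (-3, 0)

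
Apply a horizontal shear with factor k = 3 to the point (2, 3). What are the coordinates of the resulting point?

Shear matrix for horizontal shear with factor k = 3:
[[1, 3], [0, 1]]
Result: (2, 3) → (11, 3)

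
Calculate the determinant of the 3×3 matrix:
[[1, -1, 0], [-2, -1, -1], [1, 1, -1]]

Expansion along first row:
det = 1·det([[-1,-1],[1,-1]]) - -1·det([[-2,-1],[1,-1]]) + 0·det([[-2,-1],[1,1]])
    = 1·(-1·-1 - -1·1) - -1·(-2·-1 - -1·1) + 0·(-2·1 - -1·1)
    = 1·2 - -1·3 + 0·-1
    = 2 + 3 + 0 = 5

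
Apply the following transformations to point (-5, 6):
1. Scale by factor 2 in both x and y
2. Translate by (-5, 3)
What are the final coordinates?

Step 1: Scale (-5, 6) by 2 → (-10, 12)
Step 2: Translate by (-5, 3) → (-15, 15)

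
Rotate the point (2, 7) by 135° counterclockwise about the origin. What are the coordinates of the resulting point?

Rotation matrix for 135°: [[cos 135°, -sin 135°], [sin 135°, cos 135°]] ≈ [[-0.707107, -0.707107], [0.707107, -0.707107]]
[[-0.707107, -0.707107], [0.707107, -0.707107]] × [2, 7]ᵀ ≈ [-6.3640, -3.5355]ᵀ
Result: (-6.3640, -3.5355)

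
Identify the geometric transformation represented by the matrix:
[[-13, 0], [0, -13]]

This matrix represents: uniform scaling by factor -13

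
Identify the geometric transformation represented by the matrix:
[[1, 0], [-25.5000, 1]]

This matrix represents: vertical shear with factor -25.5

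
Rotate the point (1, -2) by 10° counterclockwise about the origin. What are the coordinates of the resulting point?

Rotation matrix for 10°: [[cos 10°, -sin 10°], [sin 10°, cos 10°]] ≈ [[0.984808, -0.173648], [0.173648, 0.984808]]
[[0.984808, -0.173648], [0.173648, 0.984808]] × [1, -2]ᵀ ≈ [1.3321, -1.7960]ᵀ
Result: (1.3321, -1.7960)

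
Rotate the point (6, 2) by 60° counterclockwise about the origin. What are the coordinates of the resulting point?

Rotation matrix for 60°: [[cos 60°, -sin 60°], [sin 60°, cos 60°]] ≈ [[0.500000, -0.866025], [0.866025, 0.500000]]
[[0.500000, -0.866025], [0.866025, 0.500000]] × [6, 2]ᵀ ≈ [1.2679, 6.1962]ᵀ
Result: (1.2679, 6.1962)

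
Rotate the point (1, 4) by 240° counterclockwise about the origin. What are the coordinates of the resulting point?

Rotation matrix for 240°: [[cos 240°, -sin 240°], [sin 240°, cos 240°]] ≈ [[-0.500000, 0.866025], [-0.866025, -0.500000]]
[[-0.500000, 0.866025], [-0.866025, -0.500000]] × [1, 4]ᵀ ≈ [2.9641, -2.8660]ᵀ
Result: (2.9641, -2.8660)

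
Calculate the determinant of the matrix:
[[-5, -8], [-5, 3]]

For a 2×2 matrix [[a, b], [c, d]], det = ad - bc
det = (-5)(3) - (-8)(-5) = -15 - 40 = -55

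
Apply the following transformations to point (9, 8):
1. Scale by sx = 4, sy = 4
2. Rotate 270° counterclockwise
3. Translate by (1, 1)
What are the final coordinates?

Step 1: Scale → (36, 32)
Step 2: Rotate 270° → (32, -36)
Step 3: Translate → (33, -35)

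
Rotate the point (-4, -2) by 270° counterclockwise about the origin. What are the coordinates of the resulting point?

Rotation matrix for 270°: [[cos 270°, -sin 270°], [sin 270°, cos 270°]] = [[0, 1], [-1, 0]]
[[0, 1], [-1, 0]] × [-4, -2]ᵀ = [-2, 4]ᵀ
Result: (-2, 4)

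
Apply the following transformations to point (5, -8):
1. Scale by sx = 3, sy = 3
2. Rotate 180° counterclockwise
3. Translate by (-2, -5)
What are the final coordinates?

Step 1: Scale → (15, -24)
Step 2: Rotate 180° → (-15, 24)
Step 3: Translate → (-17, 19)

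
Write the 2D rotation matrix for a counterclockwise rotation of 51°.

Rotation matrix formula: [[cos θ, -sin θ], [sin θ, cos θ]]
For θ = 51°:
cos(51°) = 0.6293
sin(51°) = 0.7771
Result: [[0.6293, -0.7771], [0.7771, 0.6293]]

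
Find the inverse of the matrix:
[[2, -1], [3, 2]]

For [[a,b],[c,d]], inverse = (1/det)·[[d,-b],[-c,a]]
det = (2)(2) - (-1)(3) = 4 - -3 = 7
Inverse = (1/7)·[[2, 1], [-3, 2]]
= [[2/7, 1/7], [-3/7, 2/7]]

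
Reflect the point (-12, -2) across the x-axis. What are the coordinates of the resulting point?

Reflection across x-axis: (-12, -2) → (-12, 2)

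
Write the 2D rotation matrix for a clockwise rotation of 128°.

Rotation matrix formula: [[cos θ, -sin θ], [sin θ, cos θ]]
A clockwise rotation by 128° is equivalent to a counterclockwise rotation by -128°.
For θ = -128°:
cos(-128°) = -0.6157
sin(-128°) = -0.7880
Result: [[-0.6157, 0.7880], [-0.7880, -0.6157]]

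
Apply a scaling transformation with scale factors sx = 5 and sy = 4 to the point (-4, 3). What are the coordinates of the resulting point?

Scaling matrix:
[[5, 0], [0, 4]]
Result: (-4 × 5, 3 × 4) = (-20, 12)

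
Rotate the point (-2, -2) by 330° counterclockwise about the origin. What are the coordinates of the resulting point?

Rotation matrix for 330°: [[cos 330°, -sin 330°], [sin 330°, cos 330°]] ≈ [[0.866025, 0.500000], [-0.500000, 0.866025]]
[[0.866025, 0.500000], [-0.500000, 0.866025]] × [-2, -2]ᵀ ≈ [-2.7321, -0.7321]ᵀ
Result: (-2.7321, -0.7321)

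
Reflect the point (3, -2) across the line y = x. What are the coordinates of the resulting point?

Reflection across line y = x: (3, -2) → (-2, 3)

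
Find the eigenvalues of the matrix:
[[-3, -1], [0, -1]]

Characteristic equation: det(A - λI) = 0
λ² - (trace)λ + (det) = 0
trace = -3 + -1 = -4, det = (-3)(-1) - (-1)(0) = 3
λ² - (-4)λ + (3) = 0
λ = (-4 ± √((-4)² - 4·(3))) / 2 = (-4 ± √4) / 2
Solving: λ = -3, -1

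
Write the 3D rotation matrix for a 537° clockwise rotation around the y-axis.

Rotation matrix for clockwise 537° around y-axis:
A clockwise rotation by 537° is a counterclockwise rotation by -537°.
cos(-537°) = -0.9986, sin(-537°) = -0.0523
Result: [[-0.9986, 0, -0.0523], [0, 1, 0], [0.0523, 0, -0.9986]]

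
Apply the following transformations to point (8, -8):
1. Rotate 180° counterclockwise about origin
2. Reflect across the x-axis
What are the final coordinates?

Step 1: Rotate 180° → (-8, 8)
Step 2: Reflect across x-axis → (-8, -8)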